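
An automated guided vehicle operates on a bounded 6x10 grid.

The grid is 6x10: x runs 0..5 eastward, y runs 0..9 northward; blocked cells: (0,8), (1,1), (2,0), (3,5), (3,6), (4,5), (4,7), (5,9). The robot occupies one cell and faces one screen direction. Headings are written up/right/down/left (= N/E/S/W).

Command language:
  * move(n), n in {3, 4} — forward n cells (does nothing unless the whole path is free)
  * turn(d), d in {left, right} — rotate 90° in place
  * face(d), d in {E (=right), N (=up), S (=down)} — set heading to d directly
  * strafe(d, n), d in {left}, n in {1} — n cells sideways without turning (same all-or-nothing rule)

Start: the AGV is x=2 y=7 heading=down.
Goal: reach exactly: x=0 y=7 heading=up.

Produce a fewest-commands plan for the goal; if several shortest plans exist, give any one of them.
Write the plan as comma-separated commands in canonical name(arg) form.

begin: x=2 y=7 heading=down
1. face(N) → x=2 y=7 heading=up
2. strafe(left, 1) → x=1 y=7 heading=up
3. strafe(left, 1) → x=0 y=7 heading=up
nothing shorter than 3 reaches the goal.

face(N), strafe(left, 1), strafe(left, 1)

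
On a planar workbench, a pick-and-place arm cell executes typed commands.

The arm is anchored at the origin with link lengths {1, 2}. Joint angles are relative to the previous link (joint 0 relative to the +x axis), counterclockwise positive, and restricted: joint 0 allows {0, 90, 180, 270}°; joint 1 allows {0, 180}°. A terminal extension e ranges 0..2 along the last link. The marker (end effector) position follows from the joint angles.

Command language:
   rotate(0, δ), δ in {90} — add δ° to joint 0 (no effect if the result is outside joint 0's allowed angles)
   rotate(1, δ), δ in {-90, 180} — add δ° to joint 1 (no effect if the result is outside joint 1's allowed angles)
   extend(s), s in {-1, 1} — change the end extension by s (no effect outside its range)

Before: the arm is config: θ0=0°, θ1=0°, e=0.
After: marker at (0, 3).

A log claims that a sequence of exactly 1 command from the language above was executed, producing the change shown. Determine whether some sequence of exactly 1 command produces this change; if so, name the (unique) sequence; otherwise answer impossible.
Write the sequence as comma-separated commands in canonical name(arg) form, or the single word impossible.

rotate(0, 90)

from: config: θ0=0°, θ1=0°, e=0
step 1 (rotate(0, 90)): config: θ0=90°, θ1=0°, e=0
no other 1-command option fits: unique.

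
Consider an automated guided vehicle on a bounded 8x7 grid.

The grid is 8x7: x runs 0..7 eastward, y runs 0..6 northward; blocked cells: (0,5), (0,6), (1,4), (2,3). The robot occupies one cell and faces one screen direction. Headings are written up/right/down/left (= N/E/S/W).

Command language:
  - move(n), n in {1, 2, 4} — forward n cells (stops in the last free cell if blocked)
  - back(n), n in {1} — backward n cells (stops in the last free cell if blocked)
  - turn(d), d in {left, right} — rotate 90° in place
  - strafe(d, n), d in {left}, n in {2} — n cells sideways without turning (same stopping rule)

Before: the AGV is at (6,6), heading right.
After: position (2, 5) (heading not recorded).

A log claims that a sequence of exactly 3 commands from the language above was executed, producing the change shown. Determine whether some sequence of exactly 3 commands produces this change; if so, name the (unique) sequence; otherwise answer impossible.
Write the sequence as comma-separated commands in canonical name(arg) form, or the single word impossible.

impossible

all 343 sequences checked — none match.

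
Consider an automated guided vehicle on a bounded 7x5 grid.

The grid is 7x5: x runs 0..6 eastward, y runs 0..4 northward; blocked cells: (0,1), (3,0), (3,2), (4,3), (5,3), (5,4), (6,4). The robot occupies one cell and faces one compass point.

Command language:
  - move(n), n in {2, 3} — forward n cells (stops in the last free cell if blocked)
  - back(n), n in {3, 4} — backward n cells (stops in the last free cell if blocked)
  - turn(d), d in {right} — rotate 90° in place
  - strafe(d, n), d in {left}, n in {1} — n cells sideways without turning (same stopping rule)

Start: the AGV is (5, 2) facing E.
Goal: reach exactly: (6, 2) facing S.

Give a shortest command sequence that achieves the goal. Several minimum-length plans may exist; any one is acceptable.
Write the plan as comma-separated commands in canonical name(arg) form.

initial: (5, 2) facing E
[1] after turn(right): (5, 2) facing S
[2] after strafe(left, 1): (6, 2) facing S
shorter routes all fall short; 2 is best.

turn(right), strafe(left, 1)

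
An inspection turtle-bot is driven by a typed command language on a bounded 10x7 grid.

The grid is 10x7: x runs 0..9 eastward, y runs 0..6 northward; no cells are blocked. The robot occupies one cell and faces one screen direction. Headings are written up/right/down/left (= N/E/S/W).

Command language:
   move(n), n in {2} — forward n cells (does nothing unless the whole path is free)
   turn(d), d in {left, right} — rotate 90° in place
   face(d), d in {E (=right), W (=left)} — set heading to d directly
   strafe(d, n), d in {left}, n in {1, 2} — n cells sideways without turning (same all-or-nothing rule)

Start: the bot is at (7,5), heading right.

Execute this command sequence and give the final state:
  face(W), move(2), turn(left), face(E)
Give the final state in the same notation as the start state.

begin: at (7,5), heading right
step 1 (face(W)): at (7,5), heading left
step 2 (move(2)): at (5,5), heading left
step 3 (turn(left)): at (5,5), heading down
step 4 (face(E)): at (5,5), heading right

at (5,5), heading right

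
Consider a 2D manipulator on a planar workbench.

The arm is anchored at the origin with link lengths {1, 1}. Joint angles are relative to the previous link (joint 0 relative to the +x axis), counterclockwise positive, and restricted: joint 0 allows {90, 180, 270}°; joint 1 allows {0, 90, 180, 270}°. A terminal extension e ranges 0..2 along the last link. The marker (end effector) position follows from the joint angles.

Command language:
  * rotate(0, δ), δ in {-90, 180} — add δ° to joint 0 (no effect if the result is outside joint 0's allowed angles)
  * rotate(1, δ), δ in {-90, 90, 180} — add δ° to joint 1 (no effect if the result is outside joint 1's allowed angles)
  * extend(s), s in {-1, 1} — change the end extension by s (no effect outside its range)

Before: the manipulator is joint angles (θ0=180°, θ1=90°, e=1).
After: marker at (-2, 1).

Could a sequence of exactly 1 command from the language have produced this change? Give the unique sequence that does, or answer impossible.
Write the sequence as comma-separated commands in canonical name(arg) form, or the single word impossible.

begin: joint angles (θ0=180°, θ1=90°, e=1)
[1] after rotate(0, -90): joint angles (θ0=90°, θ1=90°, e=1)
all 7 alternatives checked — unique.

rotate(0, -90)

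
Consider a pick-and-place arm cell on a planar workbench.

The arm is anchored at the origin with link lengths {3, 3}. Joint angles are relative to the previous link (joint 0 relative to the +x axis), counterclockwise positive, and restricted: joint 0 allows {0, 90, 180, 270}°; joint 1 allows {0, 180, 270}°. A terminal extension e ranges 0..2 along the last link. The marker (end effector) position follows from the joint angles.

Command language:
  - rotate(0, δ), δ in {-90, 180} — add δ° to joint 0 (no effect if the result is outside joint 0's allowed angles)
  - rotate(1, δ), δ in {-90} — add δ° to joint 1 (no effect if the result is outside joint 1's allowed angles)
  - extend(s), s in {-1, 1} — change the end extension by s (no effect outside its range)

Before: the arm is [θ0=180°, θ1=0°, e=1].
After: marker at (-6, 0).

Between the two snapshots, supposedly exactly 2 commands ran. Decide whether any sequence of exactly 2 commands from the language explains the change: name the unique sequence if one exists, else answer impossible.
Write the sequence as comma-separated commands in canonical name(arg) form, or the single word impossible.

extend(-1), extend(-1)

start: [θ0=180°, θ1=0°, e=1]
[1] after extend(-1): [θ0=180°, θ1=0°, e=0]
[2] after extend(-1): [θ0=180°, θ1=0°, e=0]
uniquely the one of 25 2-step routes that fits.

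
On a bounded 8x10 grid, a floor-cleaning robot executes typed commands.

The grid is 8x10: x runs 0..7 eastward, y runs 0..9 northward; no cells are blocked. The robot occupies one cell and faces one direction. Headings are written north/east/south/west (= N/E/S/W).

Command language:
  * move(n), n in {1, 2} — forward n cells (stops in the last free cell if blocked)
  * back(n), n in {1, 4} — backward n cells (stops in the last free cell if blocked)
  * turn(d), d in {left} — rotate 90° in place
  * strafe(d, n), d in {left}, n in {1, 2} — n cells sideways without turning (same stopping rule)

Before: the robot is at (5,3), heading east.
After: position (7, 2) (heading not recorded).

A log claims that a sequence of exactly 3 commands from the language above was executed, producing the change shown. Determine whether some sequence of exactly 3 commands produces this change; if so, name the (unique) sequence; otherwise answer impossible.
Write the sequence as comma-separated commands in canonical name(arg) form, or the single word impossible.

key: order matters: swapping move(2) and back(1) lands elsewhere
from: at (5,3), heading east
[1] after move(2): at (7,3), heading east
[2] after turn(left): at (7,3), heading north
[3] after back(1): at (7,2), heading north
no other 3-command option fits: unique.

move(2), turn(left), back(1)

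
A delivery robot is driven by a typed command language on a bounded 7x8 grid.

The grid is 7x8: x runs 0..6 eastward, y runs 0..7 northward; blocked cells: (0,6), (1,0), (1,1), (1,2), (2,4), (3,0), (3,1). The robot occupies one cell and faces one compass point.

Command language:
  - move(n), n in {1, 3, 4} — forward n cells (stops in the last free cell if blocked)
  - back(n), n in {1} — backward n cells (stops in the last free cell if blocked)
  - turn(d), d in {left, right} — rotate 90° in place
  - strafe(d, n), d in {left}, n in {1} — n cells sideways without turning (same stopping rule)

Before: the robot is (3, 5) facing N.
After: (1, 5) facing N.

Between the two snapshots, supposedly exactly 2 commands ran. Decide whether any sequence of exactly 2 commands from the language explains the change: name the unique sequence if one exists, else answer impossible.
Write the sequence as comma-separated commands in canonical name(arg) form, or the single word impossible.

key: heading stays N — no command in the sequence turns
begin: (3, 5) facing N
step 1 (strafe(left, 1)): (2, 5) facing N
step 2 (strafe(left, 1)): (1, 5) facing N
no other 2-command option fits: unique.

strafe(left, 1), strafe(left, 1)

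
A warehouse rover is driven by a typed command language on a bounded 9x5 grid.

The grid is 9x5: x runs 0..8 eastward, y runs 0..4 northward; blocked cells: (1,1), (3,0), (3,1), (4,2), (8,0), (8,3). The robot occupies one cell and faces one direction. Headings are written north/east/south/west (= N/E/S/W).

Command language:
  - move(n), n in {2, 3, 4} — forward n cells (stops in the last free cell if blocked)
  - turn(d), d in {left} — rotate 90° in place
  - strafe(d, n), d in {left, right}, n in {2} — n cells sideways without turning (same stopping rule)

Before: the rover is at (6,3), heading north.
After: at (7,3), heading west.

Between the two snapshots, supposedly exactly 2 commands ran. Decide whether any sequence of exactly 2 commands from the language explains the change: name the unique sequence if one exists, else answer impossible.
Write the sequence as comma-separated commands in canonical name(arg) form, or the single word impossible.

strafe(right, 2), turn(left)

key: strafe(right, 2) is stopped early by the blocked cell at (8,3)
begin: at (6,3), heading north
step 1 (strafe(right, 2)): at (7,3), heading north
step 2 (turn(left)): at (7,3), heading west
all 36 alternatives checked — unique.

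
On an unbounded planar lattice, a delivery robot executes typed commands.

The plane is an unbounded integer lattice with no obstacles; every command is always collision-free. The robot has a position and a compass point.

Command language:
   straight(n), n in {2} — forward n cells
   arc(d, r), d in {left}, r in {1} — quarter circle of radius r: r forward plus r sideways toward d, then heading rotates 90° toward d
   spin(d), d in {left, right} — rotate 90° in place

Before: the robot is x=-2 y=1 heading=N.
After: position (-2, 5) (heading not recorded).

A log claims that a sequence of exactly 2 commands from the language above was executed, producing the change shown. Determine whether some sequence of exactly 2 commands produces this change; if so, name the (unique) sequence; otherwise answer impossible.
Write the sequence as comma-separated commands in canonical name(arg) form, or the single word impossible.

t0: x=-2 y=1 heading=N
1. straight(2) → x=-2 y=3 heading=N
2. straight(2) → x=-2 y=5 heading=N
no rival 2-sequence matches.

straight(2), straight(2)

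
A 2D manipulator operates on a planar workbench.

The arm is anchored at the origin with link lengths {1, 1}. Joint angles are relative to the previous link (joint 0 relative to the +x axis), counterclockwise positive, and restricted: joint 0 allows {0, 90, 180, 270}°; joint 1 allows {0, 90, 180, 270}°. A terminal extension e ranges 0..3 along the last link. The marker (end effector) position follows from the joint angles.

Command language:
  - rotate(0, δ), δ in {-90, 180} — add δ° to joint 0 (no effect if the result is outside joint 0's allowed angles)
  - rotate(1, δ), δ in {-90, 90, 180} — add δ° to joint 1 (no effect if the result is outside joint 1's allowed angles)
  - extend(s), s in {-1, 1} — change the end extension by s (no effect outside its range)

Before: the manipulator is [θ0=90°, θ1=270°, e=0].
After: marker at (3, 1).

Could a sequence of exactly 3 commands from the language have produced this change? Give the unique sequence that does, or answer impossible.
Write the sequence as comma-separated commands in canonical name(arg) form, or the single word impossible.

extend(-1), extend(1), extend(1)

key: order matters: swapping extend(-1) and extend(1) lands elsewhere
initial: [θ0=90°, θ1=270°, e=0]
1. extend(-1) → [θ0=90°, θ1=270°, e=0]
2. extend(1) → [θ0=90°, θ1=270°, e=1]
3. extend(1) → [θ0=90°, θ1=270°, e=2]
no other 3-command option fits: unique.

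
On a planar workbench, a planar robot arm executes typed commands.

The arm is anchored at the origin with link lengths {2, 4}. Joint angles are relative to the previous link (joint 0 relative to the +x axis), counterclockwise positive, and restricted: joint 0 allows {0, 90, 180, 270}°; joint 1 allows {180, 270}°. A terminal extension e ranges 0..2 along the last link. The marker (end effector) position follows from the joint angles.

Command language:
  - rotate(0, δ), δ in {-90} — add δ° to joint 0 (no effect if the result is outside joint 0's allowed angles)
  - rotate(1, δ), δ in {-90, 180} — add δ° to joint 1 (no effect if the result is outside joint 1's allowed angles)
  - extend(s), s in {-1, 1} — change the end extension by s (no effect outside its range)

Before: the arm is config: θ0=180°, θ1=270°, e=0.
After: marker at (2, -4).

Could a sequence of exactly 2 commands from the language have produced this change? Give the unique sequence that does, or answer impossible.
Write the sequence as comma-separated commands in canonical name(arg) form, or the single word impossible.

from: config: θ0=180°, θ1=270°, e=0
t=1 rotate(0, -90) ⇒ config: θ0=90°, θ1=270°, e=0
t=2 rotate(0, -90) ⇒ config: θ0=0°, θ1=270°, e=0
no rival 2-sequence matches.

rotate(0, -90), rotate(0, -90)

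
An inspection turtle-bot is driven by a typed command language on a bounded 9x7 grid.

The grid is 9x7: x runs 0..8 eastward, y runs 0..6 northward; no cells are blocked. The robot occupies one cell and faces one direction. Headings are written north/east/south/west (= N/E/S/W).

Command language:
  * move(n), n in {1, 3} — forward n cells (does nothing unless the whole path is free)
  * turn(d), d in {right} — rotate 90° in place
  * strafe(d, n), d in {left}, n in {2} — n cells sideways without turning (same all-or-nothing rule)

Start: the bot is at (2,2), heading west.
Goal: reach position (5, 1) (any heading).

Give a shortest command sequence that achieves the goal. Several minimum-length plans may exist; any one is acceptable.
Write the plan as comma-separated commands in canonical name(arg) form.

turn(right), turn(right), move(3), turn(right), move(1)

from: at (2,2), heading west
t=1 turn(right) ⇒ at (2,2), heading north
t=2 turn(right) ⇒ at (2,2), heading east
t=3 move(3) ⇒ at (5,2), heading east
t=4 turn(right) ⇒ at (5,2), heading south
t=5 move(1) ⇒ at (5,1), heading south
minimal: 5 command(s), checked below 5.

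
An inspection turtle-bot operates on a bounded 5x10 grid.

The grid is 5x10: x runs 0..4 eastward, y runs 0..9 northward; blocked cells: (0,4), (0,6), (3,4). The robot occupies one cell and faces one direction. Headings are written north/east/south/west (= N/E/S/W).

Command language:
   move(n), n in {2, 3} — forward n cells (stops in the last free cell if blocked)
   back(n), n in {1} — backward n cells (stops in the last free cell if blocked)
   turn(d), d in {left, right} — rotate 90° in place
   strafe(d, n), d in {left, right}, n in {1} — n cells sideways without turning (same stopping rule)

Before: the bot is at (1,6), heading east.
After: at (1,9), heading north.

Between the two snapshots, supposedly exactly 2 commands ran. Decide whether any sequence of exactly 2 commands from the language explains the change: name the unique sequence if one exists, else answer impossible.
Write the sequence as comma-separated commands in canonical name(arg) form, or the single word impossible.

turn(left), move(3)

key: running move(3) before turn(left) would end elsewhere — order is forced
from: at (1,6), heading east
step 1 (turn(left)): at (1,6), heading north
step 2 (move(3)): at (1,9), heading north
all 49 alternatives checked — unique.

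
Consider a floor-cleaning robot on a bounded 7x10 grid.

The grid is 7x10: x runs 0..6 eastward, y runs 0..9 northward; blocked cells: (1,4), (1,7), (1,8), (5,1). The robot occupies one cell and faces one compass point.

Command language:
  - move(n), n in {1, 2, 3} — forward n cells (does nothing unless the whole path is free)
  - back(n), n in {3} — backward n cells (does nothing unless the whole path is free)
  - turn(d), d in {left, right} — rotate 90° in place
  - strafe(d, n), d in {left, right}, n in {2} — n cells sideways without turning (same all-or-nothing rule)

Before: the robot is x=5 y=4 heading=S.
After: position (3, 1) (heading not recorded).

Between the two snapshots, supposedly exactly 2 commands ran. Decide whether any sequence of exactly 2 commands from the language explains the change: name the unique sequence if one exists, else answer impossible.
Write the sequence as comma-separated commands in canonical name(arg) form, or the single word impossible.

strafe(right, 2), move(3)

key: order matters: swapping strafe(right, 2) and move(3) lands elsewhere
begin: x=5 y=4 heading=S
[1] after strafe(right, 2): x=3 y=4 heading=S
[2] after move(3): x=3 y=1 heading=S
no rival 2-sequence matches.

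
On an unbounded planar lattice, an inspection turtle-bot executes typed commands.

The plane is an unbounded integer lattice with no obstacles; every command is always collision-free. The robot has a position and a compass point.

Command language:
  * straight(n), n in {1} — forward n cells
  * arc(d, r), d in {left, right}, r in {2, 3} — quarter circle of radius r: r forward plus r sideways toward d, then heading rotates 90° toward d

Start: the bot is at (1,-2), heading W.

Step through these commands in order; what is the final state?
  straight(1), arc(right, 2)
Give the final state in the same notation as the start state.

at (-2,0), heading N

from: at (1,-2), heading W
step 1 (straight(1)): at (0,-2), heading W
step 2 (arc(right, 2)): at (-2,0), heading N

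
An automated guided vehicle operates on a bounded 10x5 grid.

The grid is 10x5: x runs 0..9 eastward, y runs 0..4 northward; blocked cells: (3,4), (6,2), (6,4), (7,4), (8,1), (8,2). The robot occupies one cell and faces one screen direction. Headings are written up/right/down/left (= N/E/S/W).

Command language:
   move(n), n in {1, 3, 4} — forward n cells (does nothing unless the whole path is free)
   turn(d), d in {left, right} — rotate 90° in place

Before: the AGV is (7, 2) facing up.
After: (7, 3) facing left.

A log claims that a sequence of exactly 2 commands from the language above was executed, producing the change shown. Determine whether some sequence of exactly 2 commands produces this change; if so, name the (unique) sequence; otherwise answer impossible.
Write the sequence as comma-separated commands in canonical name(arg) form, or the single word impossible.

key: cell and facing (now W) both changed — the 2 commands mix motion and turning
initial: (7, 2) facing up
[1] after move(1): (7, 3) facing up
[2] after turn(left): (7, 3) facing left
all 25 alternatives checked — unique.

move(1), turn(left)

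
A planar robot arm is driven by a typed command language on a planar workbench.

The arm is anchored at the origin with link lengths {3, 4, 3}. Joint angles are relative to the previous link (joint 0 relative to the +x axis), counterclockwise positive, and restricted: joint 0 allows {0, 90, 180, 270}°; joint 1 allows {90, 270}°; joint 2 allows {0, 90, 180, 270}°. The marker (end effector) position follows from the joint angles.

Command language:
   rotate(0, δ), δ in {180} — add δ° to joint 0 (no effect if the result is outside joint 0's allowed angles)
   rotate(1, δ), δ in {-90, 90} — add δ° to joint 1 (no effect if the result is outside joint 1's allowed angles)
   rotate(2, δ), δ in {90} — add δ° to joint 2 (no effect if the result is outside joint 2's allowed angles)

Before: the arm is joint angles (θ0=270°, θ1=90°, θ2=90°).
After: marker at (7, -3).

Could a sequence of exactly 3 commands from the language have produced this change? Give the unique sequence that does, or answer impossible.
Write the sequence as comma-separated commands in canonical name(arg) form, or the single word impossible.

start: joint angles (θ0=270°, θ1=90°, θ2=90°)
t=1 rotate(2, 90) ⇒ joint angles (θ0=270°, θ1=90°, θ2=180°)
t=2 rotate(2, 90) ⇒ joint angles (θ0=270°, θ1=90°, θ2=270°)
t=3 rotate(2, 90) ⇒ joint angles (θ0=270°, θ1=90°, θ2=0°)
uniquely the one of 64 3-step routes that fits.

rotate(2, 90), rotate(2, 90), rotate(2, 90)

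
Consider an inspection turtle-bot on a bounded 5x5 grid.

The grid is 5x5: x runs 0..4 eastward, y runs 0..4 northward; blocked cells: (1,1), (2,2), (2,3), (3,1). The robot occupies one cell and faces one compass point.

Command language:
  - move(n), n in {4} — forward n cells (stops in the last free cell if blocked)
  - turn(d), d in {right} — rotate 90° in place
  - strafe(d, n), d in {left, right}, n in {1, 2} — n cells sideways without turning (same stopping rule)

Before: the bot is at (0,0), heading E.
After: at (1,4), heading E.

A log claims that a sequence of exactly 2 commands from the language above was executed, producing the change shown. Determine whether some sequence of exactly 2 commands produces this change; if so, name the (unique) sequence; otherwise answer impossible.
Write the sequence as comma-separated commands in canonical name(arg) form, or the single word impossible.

checked all 2-command options: none fits.

impossible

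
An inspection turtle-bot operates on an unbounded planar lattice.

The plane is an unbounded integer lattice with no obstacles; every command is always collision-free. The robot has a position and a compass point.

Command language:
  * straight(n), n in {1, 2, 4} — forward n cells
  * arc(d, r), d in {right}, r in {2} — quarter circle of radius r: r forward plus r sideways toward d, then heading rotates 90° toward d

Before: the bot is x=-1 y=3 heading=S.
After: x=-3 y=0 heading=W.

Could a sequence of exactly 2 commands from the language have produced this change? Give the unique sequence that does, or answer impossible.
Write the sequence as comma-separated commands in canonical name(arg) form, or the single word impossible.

key: order matters: swapping straight(1) and arc(right, 2) lands elsewhere
from: x=-1 y=3 heading=S
1. straight(1) → x=-1 y=2 heading=S
2. arc(right, 2) → x=-3 y=0 heading=W
all 16 alternatives checked — unique.

straight(1), arc(right, 2)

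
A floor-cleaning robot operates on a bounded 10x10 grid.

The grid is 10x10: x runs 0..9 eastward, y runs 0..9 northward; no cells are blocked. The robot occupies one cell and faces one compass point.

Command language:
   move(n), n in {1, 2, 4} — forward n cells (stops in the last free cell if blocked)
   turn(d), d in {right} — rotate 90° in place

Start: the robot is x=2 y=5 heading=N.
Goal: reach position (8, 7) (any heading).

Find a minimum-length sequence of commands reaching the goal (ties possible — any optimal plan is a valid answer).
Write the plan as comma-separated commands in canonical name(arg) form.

begin: x=2 y=5 heading=N
[1] after move(2): x=2 y=7 heading=N
[2] after turn(right): x=2 y=7 heading=E
[3] after move(4): x=6 y=7 heading=E
[4] after move(2): x=8 y=7 heading=E
no 3-step plan works, so 4 is optimal.

move(2), turn(right), move(4), move(2)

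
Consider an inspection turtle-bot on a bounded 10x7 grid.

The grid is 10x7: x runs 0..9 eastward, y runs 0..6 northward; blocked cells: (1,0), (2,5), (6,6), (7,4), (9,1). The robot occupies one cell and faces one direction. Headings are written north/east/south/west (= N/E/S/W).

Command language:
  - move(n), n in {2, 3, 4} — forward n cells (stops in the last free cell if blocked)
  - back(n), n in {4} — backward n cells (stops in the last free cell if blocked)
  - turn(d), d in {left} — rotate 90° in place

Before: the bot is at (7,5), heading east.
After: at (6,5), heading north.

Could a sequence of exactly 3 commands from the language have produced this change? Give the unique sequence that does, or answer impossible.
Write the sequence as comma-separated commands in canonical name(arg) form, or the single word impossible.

back(4), move(3), turn(left)

key: running turn(left) before back(4) would end elsewhere — order is forced
begin: at (7,5), heading east
t=1 back(4) ⇒ at (3,5), heading east
t=2 move(3) ⇒ at (6,5), heading east
t=3 turn(left) ⇒ at (6,5), heading north
uniquely the one of 125 3-step routes that fits.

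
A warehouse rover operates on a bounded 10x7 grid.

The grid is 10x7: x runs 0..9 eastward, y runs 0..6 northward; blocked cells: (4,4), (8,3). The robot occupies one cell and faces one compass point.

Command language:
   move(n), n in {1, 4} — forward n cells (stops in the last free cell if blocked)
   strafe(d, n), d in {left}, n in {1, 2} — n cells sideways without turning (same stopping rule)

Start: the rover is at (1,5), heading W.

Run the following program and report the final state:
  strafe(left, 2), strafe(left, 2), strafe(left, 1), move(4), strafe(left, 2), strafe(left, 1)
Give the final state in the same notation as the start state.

at (0,0), heading W

start: at (1,5), heading W
1. strafe(left, 2) → at (1,3), heading W
2. strafe(left, 2) → at (1,1), heading W
3. strafe(left, 1) → at (1,0), heading W
4. move(4) → at (0,0), heading W
5. strafe(left, 2) → at (0,0), heading W
6. strafe(left, 1) → at (0,0), heading W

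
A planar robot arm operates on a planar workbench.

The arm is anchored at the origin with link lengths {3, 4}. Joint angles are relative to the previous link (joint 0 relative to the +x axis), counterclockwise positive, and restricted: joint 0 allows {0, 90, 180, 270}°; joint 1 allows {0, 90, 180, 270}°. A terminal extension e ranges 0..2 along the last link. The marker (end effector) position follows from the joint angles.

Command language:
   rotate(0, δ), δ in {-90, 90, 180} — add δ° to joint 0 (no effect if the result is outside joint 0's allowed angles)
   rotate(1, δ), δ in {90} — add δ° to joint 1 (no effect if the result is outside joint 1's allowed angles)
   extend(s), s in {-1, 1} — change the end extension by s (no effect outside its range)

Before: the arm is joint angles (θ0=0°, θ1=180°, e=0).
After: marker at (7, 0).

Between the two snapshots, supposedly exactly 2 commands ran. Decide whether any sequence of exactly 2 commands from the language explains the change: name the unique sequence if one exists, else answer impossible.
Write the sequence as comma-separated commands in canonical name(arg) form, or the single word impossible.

begin: joint angles (θ0=0°, θ1=180°, e=0)
[1] after rotate(1, 90): joint angles (θ0=0°, θ1=270°, e=0)
[2] after rotate(1, 90): joint angles (θ0=0°, θ1=0°, e=0)
no other 2-command option fits: unique.

rotate(1, 90), rotate(1, 90)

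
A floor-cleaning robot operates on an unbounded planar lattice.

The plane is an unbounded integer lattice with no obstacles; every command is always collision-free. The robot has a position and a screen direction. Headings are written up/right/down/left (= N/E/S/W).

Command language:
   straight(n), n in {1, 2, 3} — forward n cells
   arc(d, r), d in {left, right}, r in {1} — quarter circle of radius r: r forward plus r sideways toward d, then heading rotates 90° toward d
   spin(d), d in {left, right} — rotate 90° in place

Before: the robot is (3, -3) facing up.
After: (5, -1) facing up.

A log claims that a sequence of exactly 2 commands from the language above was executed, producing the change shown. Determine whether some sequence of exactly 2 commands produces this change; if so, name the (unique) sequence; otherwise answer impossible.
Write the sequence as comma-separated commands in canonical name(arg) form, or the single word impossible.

arc(right, 1), arc(left, 1)

key: still facing N at the end — net rotation zero over 2 steps
from: (3, -3) facing up
step 1 (arc(right, 1)): (4, -2) facing right
step 2 (arc(left, 1)): (5, -1) facing up
no other 2-command option fits: unique.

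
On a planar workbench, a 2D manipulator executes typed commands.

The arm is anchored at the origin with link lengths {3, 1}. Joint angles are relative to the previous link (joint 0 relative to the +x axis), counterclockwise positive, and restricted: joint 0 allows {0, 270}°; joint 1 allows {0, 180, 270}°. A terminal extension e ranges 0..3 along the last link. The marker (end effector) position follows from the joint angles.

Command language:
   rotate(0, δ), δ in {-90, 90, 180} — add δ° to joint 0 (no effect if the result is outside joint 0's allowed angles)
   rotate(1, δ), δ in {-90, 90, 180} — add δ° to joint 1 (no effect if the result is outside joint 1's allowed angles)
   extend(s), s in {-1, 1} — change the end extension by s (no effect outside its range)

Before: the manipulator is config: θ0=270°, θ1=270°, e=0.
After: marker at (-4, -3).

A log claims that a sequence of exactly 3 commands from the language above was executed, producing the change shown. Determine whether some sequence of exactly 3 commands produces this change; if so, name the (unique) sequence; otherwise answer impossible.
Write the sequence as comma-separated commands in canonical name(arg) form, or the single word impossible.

initial: config: θ0=270°, θ1=270°, e=0
step 1 (extend(1)): config: θ0=270°, θ1=270°, e=1
step 2 (extend(1)): config: θ0=270°, θ1=270°, e=2
step 3 (extend(1)): config: θ0=270°, θ1=270°, e=3
uniquely the one of 512 3-step routes that fits.

extend(1), extend(1), extend(1)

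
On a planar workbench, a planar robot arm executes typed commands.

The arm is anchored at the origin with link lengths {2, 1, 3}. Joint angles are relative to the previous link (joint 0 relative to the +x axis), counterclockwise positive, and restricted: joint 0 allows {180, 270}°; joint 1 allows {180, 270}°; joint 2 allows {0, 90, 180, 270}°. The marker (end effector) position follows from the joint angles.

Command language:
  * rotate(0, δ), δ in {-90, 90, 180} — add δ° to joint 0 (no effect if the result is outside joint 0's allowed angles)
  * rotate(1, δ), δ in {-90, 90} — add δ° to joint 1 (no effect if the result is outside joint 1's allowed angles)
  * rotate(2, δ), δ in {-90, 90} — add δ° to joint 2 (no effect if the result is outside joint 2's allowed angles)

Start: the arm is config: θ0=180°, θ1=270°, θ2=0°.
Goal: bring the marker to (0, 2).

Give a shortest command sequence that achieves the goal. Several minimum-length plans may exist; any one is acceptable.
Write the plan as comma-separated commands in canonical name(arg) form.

rotate(0, 90), rotate(1, -90)

start: config: θ0=180°, θ1=270°, θ2=0°
step 1 (rotate(0, 90)): config: θ0=270°, θ1=270°, θ2=0°
step 2 (rotate(1, -90)): config: θ0=270°, θ1=180°, θ2=0°
shorter routes all fall short; 2 is best.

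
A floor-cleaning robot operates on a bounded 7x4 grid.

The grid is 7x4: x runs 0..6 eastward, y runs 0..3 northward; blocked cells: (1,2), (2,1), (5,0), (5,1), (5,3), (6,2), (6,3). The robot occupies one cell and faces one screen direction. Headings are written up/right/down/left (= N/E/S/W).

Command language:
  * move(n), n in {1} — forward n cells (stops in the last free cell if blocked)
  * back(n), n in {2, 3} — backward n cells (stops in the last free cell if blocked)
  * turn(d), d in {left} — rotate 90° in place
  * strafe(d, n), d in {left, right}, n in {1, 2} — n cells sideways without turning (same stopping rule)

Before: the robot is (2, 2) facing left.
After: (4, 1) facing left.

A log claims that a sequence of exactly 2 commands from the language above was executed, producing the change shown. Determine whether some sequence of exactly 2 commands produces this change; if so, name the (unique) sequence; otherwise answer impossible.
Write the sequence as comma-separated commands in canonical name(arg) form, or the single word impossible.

back(2), strafe(left, 1)

key: order matters: swapping back(2) and strafe(left, 1) lands elsewhere
t0: (2, 2) facing left
step 1 (back(2)): (4, 2) facing left
step 2 (strafe(left, 1)): (4, 1) facing left
uniquely the one of 64 2-step routes that fits.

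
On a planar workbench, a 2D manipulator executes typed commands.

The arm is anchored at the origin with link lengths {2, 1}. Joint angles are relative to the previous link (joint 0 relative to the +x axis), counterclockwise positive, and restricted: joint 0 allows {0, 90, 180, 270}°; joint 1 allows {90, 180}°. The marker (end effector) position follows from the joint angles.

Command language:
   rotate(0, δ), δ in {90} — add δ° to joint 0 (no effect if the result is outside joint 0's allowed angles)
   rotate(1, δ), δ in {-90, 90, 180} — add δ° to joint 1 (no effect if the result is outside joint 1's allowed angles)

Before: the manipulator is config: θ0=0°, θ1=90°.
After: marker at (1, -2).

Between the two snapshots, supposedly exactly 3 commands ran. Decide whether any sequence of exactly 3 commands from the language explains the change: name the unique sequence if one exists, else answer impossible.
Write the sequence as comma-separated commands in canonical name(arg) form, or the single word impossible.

rotate(0, 90), rotate(0, 90), rotate(0, 90)

start: config: θ0=0°, θ1=90°
[1] after rotate(0, 90): config: θ0=90°, θ1=90°
[2] after rotate(0, 90): config: θ0=180°, θ1=90°
[3] after rotate(0, 90): config: θ0=270°, θ1=90°
no rival 3-sequence matches.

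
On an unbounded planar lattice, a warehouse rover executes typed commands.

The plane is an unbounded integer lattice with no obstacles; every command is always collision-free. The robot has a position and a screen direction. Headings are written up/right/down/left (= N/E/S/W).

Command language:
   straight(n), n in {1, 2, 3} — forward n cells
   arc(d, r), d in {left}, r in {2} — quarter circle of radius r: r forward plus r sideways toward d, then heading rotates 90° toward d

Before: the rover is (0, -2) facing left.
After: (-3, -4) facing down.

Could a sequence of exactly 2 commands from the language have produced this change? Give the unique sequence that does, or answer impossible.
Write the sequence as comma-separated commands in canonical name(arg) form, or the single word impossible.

key: order matters: swapping straight(1) and arc(left, 2) lands elsewhere
from: (0, -2) facing left
1. straight(1) → (-1, -2) facing left
2. arc(left, 2) → (-3, -4) facing down
no rival 2-sequence matches.

straight(1), arc(left, 2)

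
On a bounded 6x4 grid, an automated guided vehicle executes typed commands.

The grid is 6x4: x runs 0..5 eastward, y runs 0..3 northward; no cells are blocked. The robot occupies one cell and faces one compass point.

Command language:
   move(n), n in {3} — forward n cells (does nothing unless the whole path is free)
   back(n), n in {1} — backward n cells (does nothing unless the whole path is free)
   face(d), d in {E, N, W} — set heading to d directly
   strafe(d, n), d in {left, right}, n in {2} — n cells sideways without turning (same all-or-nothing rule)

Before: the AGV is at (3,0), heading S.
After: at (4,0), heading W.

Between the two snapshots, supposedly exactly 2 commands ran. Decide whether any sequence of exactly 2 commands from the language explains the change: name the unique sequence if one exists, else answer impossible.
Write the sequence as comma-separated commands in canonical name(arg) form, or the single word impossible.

key: cell and facing (now W) both changed — the 2 commands mix motion and turning
begin: at (3,0), heading S
[1] after face(W): at (3,0), heading W
[2] after back(1): at (4,0), heading W
no rival 2-sequence matches.

face(W), back(1)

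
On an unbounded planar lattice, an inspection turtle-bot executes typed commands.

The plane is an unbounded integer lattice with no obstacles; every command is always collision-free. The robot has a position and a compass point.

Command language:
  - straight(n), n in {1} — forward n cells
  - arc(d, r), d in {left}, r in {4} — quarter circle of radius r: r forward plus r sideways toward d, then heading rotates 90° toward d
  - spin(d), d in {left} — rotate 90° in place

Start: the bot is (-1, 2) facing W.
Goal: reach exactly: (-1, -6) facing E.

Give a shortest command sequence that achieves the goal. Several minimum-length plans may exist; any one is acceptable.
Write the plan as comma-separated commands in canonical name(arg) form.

arc(left, 4), arc(left, 4)

t0: (-1, 2) facing W
step 1 (arc(left, 4)): (-5, -2) facing S
step 2 (arc(left, 4)): (-1, -6) facing E
no 1-step plan works, so 2 is optimal.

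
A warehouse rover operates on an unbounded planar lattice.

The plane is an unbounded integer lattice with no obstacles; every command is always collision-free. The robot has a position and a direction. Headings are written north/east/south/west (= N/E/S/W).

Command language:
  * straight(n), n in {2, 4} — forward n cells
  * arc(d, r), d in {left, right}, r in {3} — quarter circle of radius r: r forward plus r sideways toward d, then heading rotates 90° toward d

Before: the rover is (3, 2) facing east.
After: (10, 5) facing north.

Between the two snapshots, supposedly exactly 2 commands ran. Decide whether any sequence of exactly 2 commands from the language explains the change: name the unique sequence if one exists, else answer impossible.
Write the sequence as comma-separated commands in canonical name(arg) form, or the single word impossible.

key: position moved to (10,5) AND the heading swung to N — translation plus rotation needed
t0: (3, 2) facing east
1. straight(4) → (7, 2) facing east
2. arc(left, 3) → (10, 5) facing north
all 16 alternatives checked — unique.

straight(4), arc(left, 3)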